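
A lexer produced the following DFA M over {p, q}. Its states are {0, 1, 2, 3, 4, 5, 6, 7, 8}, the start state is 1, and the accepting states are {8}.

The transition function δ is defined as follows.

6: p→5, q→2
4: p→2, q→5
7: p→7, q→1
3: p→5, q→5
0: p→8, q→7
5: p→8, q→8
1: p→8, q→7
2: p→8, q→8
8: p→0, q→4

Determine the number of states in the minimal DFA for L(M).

States {3,6} cannot be reached from the start state, so discard them.
Start with accepting vs non-accepting: {8} | {0,1,2,4,5,7}.
Split {0,1,2,4,5,7} by δ(·,p) → {0,1,2,5} and {4,7}.
On input q, block {0,1,2,5} splits into {0,1} and {2,5}.
On input p, block {4,7} splits into {4} and {7}.
Stable partition: {8} | {0,1} | {4} | {2,5} | {7} — 5 equivalence classes.

5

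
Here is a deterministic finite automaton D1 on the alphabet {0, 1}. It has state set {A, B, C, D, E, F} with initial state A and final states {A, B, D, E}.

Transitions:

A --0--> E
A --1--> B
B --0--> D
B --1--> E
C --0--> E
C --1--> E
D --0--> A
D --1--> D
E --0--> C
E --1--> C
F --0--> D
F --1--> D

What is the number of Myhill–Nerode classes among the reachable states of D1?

5

First remove the unreachable states {F}; 5 states remain.
Initial partition by acceptance: {A,B,D,E} | {C}.
On input 0, block {A,B,D,E} splits into {A,B,D} and {E}.
Refine {A,B,D} on symbol 0: members go to different blocks, giving {B,D} and {A}.
Split {B,D} by δ(·,0) → {B} and {D}.
Stable partition: {B} | {C} | {E} | {A} | {D} — 5 equivalence classes.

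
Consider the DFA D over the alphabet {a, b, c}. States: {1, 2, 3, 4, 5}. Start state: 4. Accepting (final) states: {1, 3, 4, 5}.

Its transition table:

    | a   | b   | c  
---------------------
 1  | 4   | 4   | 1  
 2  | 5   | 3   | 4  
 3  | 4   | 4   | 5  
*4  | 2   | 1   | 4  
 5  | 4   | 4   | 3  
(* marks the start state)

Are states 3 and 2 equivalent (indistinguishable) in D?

No

P0 = {1,3,4,5} | {2}.
Refine {1,3,4,5} on symbol a: members go to different blocks, giving {1,3,5} and {4}.
No further refinement is possible. Final partition (3 blocks): {1,3,5} | {2} | {4}.
3 and 2 end up in different blocks, so they are distinguishable. For instance, the string 'ε' is accepted from only 3.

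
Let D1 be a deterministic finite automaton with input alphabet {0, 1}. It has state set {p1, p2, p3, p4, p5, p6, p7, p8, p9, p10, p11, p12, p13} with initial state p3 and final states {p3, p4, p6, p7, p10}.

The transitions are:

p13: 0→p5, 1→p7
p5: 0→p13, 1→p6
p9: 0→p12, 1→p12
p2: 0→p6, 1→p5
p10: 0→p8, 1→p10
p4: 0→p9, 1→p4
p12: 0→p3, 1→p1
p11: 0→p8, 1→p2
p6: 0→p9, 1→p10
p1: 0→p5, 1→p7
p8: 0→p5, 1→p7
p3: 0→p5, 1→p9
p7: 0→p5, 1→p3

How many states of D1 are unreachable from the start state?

BFS from p3 reaches {p1, p3, p5, p6, p7, p8, p9, p10, p12, p13}; the 3 state(s) p2, p4, p11 are never visited.

3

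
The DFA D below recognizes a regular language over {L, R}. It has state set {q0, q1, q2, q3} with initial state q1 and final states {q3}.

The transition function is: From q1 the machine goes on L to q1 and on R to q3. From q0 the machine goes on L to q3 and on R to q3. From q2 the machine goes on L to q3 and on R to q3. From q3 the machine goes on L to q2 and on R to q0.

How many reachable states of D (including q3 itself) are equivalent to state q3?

1

All states are reachable from the start state.
P0 = {q3} | {q0,q1,q2}.
On input L, block {q0,q1,q2} splits into {q0,q2} and {q1}.
Stable partition: {q3} | {q0,q2} | {q1} — 3 equivalence classes.
The equivalence class containing q3 is {q3}, of size 1.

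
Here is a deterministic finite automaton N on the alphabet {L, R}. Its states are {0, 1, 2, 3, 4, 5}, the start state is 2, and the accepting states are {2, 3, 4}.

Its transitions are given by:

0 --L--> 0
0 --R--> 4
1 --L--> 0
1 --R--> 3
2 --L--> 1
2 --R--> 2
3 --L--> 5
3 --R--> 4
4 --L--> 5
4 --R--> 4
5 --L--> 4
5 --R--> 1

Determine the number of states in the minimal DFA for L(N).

All states are reachable from the start state.
Start with accepting vs non-accepting: {2,3,4} | {0,1,5}.
Split {0,1,5} by δ(·,L) → {0,1} and {5}.
Refine {2,3,4} on symbol L: members go to different blocks, giving {3,4} and {2}.
No further refinement is possible. Final partition (4 blocks): {3,4} | {0,1} | {5} | {2}.

4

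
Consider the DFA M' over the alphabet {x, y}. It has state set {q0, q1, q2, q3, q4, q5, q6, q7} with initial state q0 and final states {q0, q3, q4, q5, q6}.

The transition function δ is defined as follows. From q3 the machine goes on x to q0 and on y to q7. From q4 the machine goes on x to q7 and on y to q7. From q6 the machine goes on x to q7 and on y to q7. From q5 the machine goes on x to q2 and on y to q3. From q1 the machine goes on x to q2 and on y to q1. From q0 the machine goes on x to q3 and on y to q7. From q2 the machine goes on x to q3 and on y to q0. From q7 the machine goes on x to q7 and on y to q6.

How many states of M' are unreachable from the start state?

No path from q0 leads to q1, q2, q4, q5; the other 4 states are all reachable.

4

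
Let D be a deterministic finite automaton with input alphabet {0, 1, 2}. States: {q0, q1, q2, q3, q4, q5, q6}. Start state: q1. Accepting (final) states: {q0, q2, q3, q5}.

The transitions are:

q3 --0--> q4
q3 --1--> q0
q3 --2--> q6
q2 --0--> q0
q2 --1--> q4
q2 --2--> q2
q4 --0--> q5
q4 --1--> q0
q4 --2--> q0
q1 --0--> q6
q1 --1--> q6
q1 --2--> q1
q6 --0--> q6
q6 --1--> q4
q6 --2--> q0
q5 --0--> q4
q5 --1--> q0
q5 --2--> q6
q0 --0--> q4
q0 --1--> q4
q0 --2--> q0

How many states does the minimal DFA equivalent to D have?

5

Reachable states from the start: {q0,q1,q4,q5,q6}. Unreachable: {q2,q3} — drop them.
Start with accepting vs non-accepting: {q0,q5} | {q1,q4,q6}.
Refine {q0,q5} on symbol 1: members go to different blocks, giving {q0} and {q5}.
On input 0, block {q1,q4,q6} splits into {q1,q6} and {q4}.
On input 1, block {q1,q6} splits into {q1} and {q6}.
Stable partition: {q0} | {q1} | {q5} | {q4} | {q6} — 5 equivalence classes.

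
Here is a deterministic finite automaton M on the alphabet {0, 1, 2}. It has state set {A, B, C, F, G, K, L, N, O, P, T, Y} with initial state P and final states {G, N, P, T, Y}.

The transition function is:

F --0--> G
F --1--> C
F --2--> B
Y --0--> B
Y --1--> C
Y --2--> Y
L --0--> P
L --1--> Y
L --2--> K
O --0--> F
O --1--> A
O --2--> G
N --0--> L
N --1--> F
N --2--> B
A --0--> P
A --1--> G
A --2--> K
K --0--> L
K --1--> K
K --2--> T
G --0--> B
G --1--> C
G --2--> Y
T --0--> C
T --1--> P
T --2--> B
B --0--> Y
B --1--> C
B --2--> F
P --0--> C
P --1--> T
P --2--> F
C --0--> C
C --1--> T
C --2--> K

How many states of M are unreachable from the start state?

3

No path from P leads to A, N, O; the other 9 states are all reachable.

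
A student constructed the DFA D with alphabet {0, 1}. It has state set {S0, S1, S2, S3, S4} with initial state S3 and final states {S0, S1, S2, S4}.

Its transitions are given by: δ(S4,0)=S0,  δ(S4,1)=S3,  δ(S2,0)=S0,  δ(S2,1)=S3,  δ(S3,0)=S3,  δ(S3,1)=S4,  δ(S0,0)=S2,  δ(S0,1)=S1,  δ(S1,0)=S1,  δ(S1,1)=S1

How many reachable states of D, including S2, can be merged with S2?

2

Every state is reachable, so we keep all 5.
Initial partition by acceptance: {S0,S1,S2,S4} | {S3}.
Refine {S0,S1,S2,S4} on symbol 1: members go to different blocks, giving {S0,S1} and {S2,S4}.
Split {S0,S1} by δ(·,0) → {S0} and {S1}.
The partition is now stable with 4 blocks: {S0} | {S3} | {S2,S4} | {S1}.
State S2 belongs to the block {S2,S4}, which has 2 states.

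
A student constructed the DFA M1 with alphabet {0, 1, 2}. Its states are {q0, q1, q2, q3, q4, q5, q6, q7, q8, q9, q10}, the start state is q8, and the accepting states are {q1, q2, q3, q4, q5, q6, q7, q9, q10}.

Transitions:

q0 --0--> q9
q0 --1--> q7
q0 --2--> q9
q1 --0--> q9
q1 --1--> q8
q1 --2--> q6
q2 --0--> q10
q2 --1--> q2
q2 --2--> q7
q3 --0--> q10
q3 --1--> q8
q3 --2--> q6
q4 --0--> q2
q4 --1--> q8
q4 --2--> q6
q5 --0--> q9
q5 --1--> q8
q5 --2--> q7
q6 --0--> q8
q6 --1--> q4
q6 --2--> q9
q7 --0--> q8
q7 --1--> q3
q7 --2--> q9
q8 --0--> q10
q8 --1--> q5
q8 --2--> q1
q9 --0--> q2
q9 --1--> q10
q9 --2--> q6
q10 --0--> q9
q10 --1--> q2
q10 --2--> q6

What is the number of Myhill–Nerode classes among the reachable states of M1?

4

States {q0} cannot be reached from the start state, so discard them.
Start with accepting vs non-accepting: {q1,q2,q3,q4,q5,q6,q7,q9,q10} | {q8}.
Refine {q1,q2,q3,q4,q5,q6,q7,q9,q10} on symbol 0: members go to different blocks, giving {q1,q2,q3,q4,q5,q9,q10} and {q6,q7}.
Split {q1,q2,q3,q4,q5,q9,q10} by δ(·,1) → {q1,q3,q4,q5} and {q2,q9,q10}.
No further refinement is possible. Final partition (4 blocks): {q1,q3,q4,q5} | {q8} | {q6,q7} | {q2,q9,q10}.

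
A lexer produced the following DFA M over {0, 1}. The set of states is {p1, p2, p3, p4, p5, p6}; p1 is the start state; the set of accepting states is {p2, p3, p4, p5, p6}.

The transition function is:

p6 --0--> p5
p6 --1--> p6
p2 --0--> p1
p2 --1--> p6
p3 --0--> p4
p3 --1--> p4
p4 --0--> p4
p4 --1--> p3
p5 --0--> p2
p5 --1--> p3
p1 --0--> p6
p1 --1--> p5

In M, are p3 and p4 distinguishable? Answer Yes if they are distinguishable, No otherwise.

No

All states are reachable from the start state.
P0 = {p2,p3,p4,p5,p6} | {p1}.
Refine {p2,p3,p4,p5,p6} on symbol 0: members go to different blocks, giving {p3,p4,p5,p6} and {p2}.
Split {p3,p4,p5,p6} by δ(·,0) → {p3,p4,p6} and {p5}.
Split {p3,p4,p6} by δ(·,0) → {p3,p4} and {p6}.
No further refinement is possible. Final partition (5 blocks): {p3,p4} | {p1} | {p2} | {p5} | {p6}.
p3 and p4 lie in the same block of the stable partition, so they are equivalent — no string distinguishes them.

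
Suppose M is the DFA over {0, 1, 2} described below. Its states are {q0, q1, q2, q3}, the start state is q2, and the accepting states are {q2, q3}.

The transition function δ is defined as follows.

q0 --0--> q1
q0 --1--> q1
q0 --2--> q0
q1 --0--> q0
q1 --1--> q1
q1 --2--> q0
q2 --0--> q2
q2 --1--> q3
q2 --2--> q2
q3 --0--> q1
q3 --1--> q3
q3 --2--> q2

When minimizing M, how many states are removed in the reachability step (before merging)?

0

Exploring from q2, all states are eventually visited, so none are unreachable.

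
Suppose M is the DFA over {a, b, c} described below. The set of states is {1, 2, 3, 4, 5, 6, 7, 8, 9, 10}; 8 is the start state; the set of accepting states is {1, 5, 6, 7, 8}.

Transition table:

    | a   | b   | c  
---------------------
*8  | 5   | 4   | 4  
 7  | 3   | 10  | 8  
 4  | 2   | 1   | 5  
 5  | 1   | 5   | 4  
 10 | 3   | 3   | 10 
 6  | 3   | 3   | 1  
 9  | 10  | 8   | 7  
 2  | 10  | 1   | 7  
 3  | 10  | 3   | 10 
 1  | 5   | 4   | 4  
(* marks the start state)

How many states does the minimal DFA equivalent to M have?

States {6,9} cannot be reached from the start state, so discard them.
Initial partition by acceptance: {1,5,7,8} | {2,3,4,10}.
Split {1,5,7,8} by δ(·,a) → {1,5,8} and {7}.
On input b, block {1,5,8} splits into {1,8} and {5}.
Split {2,3,4,10} by δ(·,b) → {2,4} and {3,10}.
Split {2,4} by δ(·,a) → {2} and {4}.
The partition is now stable with 6 blocks: {1,8} | {2} | {7} | {5} | {3,10} | {4}.

6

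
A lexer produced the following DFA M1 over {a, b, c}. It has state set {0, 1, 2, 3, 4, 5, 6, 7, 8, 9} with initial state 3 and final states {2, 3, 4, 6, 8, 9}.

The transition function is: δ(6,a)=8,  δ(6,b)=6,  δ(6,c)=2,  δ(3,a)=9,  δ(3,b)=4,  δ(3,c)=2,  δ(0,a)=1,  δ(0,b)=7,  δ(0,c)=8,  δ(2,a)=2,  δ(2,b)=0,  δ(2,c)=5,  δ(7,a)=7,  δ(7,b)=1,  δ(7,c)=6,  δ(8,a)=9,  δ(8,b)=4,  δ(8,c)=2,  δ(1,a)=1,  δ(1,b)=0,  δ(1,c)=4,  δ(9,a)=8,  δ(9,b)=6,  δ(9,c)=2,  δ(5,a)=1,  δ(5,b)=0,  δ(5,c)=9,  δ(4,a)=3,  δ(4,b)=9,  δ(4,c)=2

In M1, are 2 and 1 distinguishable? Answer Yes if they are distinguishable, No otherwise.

All states are reachable from the start state.
P0 = {2,3,4,6,8,9} | {0,1,5,7}.
Refine {2,3,4,6,8,9} on symbol b: members go to different blocks, giving {3,4,6,8,9} and {2}.
The partition is now stable with 3 blocks: {3,4,6,8,9} | {0,1,5,7} | {2}.
2 and 1 end up in different blocks, so they are distinguishable. For instance, the string 'ε' is accepted from only 2.

Yes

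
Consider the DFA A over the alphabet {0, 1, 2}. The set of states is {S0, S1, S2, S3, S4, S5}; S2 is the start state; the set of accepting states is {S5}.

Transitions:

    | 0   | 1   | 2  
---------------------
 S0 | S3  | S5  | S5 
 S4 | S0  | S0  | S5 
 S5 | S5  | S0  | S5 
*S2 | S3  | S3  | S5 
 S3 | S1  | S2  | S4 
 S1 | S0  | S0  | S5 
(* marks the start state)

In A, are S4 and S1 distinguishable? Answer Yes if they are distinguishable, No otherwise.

Initial partition by acceptance: {S5} | {S0,S1,S2,S3,S4}.
On input 1, block {S0,S1,S2,S3,S4} splits into {S1,S2,S3,S4} and {S0}.
Split {S1,S2,S3,S4} by δ(·,0) → {S1,S4} and {S2,S3}.
Split {S2,S3} by δ(·,0) → {S2} and {S3}.
The partition is now stable with 5 blocks: {S5} | {S1,S4} | {S0} | {S2} | {S3}.
S4 and S1 lie in the same block of the stable partition, so they are equivalent — no string distinguishes them.

No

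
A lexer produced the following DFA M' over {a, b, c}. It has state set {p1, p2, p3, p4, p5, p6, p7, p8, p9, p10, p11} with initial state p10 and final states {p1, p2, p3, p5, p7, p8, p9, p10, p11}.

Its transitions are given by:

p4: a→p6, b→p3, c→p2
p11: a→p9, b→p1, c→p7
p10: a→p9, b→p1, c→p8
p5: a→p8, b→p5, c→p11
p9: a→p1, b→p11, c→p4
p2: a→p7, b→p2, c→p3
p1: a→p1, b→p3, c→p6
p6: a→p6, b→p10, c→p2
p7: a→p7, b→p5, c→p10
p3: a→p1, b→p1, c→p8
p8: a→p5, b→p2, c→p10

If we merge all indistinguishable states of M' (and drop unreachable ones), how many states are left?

4

Start with accepting vs non-accepting: {p1,p2,p3,p5,p7,p8,p9,p10,p11} | {p4,p6}.
Split {p1,p2,p3,p5,p7,p8,p9,p10,p11} by δ(·,c) → {p2,p3,p5,p7,p8,p10,p11} and {p1,p9}.
On input a, block {p2,p3,p5,p7,p8,p10,p11} splits into {p2,p5,p7,p8} and {p3,p10,p11}.
The partition is now stable with 4 blocks: {p2,p5,p7,p8} | {p4,p6} | {p1,p9} | {p3,p10,p11}.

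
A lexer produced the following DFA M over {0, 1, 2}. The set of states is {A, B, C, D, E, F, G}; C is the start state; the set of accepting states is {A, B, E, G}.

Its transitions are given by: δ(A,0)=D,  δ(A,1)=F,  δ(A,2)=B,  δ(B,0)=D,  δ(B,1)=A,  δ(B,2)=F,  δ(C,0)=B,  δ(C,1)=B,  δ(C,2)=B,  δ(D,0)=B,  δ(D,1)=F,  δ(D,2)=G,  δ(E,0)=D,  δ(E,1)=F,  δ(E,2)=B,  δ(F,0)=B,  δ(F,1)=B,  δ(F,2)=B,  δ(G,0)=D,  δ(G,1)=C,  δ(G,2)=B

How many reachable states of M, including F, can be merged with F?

2

States {E} cannot be reached from the start state, so discard them.
Initial partition by acceptance: {A,B,G} | {C,D,F}.
Split {A,B,G} by δ(·,1) → {A,G} and {B}.
On input 1, block {C,D,F} splits into {C,F} and {D}.
No further refinement is possible. Final partition (4 blocks): {A,G} | {C,F} | {B} | {D}.
State F belongs to the block {C,F}, which has 2 states.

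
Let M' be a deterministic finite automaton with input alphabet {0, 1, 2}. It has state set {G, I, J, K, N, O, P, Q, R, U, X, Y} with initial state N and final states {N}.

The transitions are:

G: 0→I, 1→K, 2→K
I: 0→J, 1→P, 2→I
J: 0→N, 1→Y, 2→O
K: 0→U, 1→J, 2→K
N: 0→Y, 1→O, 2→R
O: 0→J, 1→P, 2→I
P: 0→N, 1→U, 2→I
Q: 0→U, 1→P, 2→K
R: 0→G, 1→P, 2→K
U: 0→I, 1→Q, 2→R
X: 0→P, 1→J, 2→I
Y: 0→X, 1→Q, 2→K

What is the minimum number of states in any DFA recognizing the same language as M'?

5

Initial partition by acceptance: {N} | {G,I,J,K,O,P,Q,R,U,X,Y}.
On input 0, block {G,I,J,K,O,P,Q,R,U,X,Y} splits into {G,I,K,O,Q,R,U,X,Y} and {J,P}.
On input 0, block {G,I,K,O,Q,R,U,X,Y} splits into {G,K,Q,R,U,Y} and {I,O,X}.
Split {G,K,Q,R,U,Y} by δ(·,0) → {K,Q,R} and {G,U,Y}.
No further refinement is possible. Final partition (5 blocks): {N} | {K,Q,R} | {J,P} | {I,O,X} | {G,U,Y}.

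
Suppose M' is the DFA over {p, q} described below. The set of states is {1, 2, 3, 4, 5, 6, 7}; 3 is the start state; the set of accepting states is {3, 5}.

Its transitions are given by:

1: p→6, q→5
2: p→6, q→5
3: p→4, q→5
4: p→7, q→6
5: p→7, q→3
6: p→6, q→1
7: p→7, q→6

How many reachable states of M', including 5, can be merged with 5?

2

States {2} cannot be reached from the start state, so discard them.
Start with accepting vs non-accepting: {3,5} | {1,4,6,7}.
On input q, block {1,4,6,7} splits into {4,6,7} and {1}.
On input q, block {4,6,7} splits into {4,7} and {6}.
Stable partition: {3,5} | {4,7} | {1} | {6} — 4 equivalence classes.
The equivalence class containing 5 is {3,5}, of size 2.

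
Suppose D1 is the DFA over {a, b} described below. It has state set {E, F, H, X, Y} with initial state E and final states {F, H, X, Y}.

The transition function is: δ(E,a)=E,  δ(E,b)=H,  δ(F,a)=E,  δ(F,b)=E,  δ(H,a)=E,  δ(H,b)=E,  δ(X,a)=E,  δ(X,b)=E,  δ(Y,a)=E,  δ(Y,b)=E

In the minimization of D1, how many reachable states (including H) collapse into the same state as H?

Reachable states from the start: {E,H}. Unreachable: {F,X,Y} — drop them.
Start with accepting vs non-accepting: {H} | {E}.
Stable partition: {H} | {E} — 2 equivalence classes.
The equivalence class containing H is {H}, of size 1.

1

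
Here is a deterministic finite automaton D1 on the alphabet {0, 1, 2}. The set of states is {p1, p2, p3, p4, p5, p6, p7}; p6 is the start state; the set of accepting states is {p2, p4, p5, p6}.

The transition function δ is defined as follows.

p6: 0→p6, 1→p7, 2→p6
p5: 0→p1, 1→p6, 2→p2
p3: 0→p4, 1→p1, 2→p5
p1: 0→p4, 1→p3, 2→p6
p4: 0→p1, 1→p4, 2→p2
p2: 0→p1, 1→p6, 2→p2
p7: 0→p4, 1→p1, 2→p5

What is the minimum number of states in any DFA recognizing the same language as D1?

5

All states are reachable from the start state.
P0 = {p2,p4,p5,p6} | {p1,p3,p7}.
Split {p2,p4,p5,p6} by δ(·,0) → {p2,p4,p5} and {p6}.
Split {p2,p4,p5} by δ(·,1) → {p2,p5} and {p4}.
Split {p1,p3,p7} by δ(·,2) → {p3,p7} and {p1}.
The partition is now stable with 5 blocks: {p2,p5} | {p3,p7} | {p6} | {p4} | {p1}.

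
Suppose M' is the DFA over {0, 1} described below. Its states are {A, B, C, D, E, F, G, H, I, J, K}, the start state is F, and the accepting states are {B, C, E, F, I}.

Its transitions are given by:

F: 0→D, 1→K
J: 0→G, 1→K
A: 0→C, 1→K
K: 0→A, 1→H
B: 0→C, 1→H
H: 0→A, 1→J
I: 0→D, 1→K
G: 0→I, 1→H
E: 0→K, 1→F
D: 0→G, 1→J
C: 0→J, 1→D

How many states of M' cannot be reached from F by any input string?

2

BFS from F reaches {A, C, D, F, G, H, I, J, K}; the 2 state(s) B, E are never visited.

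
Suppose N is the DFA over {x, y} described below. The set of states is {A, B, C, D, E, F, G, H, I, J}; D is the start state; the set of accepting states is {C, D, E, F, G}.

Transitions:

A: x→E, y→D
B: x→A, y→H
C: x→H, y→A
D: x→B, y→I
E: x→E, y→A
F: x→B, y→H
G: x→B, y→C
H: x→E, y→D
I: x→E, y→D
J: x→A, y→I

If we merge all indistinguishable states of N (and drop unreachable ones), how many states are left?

Reachable states from the start: {A,B,D,E,H,I}. Unreachable: {C,F,G,J} — drop them.
Initial partition by acceptance: {D,E} | {A,B,H,I}.
Split {D,E} by δ(·,x) → {D} and {E}.
Split {A,B,H,I} by δ(·,x) → {A,H,I} and {B}.
No further refinement is possible. Final partition (4 blocks): {D} | {A,H,I} | {E} | {B}.

4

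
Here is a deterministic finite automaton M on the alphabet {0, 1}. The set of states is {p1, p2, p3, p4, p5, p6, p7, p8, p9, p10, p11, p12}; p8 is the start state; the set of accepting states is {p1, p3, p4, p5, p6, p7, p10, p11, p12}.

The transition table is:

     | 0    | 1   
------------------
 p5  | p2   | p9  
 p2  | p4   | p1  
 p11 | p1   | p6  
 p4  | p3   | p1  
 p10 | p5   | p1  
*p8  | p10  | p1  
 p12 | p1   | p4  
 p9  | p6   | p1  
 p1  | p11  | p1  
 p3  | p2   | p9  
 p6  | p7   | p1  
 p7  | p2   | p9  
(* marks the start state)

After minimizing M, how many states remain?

5

First remove the unreachable states {p12}; 11 states remain.
P0 = {p1,p3,p4,p5,p6,p7,p10,p11} | {p2,p8,p9}.
Refine {p1,p3,p4,p5,p6,p7,p10,p11} on symbol 0: members go to different blocks, giving {p1,p4,p6,p10,p11} and {p3,p5,p7}.
Refine {p1,p4,p6,p10,p11} on symbol 0: members go to different blocks, giving {p4,p6,p10} and {p1,p11}.
On input 1, block {p1,p11} splits into {p1} and {p11}.
No further refinement is possible. Final partition (5 blocks): {p4,p6,p10} | {p2,p8,p9} | {p3,p5,p7} | {p1} | {p11}.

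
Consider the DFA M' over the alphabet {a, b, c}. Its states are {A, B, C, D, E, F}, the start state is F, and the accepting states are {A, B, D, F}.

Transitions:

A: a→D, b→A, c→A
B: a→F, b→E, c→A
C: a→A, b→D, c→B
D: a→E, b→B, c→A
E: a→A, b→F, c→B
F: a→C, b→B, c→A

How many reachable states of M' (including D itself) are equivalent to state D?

All states are reachable from the start state.
Start with accepting vs non-accepting: {A,B,D,F} | {C,E}.
On input a, block {A,B,D,F} splits into {A,B} and {D,F}.
Split {A,B} by δ(·,b) → {A} and {B}.
The partition is now stable with 4 blocks: {A} | {C,E} | {D,F} | {B}.
State D belongs to the block {D,F}, which has 2 states.

2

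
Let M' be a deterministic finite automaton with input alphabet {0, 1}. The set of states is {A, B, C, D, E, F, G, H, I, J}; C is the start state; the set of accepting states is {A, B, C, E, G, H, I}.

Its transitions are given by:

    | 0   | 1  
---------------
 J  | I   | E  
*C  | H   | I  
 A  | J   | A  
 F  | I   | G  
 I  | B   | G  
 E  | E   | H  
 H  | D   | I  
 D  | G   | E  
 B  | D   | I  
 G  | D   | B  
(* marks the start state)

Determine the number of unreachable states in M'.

3

No path from C leads to A, F, J; the other 7 states are all reachable.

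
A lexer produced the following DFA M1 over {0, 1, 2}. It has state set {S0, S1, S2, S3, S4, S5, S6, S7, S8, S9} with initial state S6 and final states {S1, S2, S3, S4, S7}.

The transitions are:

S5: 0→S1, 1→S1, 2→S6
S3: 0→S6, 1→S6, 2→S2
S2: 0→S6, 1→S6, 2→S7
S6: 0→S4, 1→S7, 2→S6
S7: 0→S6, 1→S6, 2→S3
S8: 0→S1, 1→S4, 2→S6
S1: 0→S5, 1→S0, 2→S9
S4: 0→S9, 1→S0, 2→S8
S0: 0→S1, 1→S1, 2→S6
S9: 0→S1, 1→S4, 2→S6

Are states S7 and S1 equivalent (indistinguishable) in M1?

Every state is reachable, so we keep all 10.
Initial partition by acceptance: {S1,S2,S3,S4,S7} | {S0,S5,S6,S8,S9}.
On input 2, block {S1,S2,S3,S4,S7} splits into {S2,S3,S7} and {S1,S4}.
On input 1, block {S0,S5,S6,S8,S9} splits into {S0,S5,S8,S9} and {S6}.
Stable partition: {S2,S3,S7} | {S0,S5,S8,S9} | {S1,S4} | {S6} — 4 equivalence classes.
S7 and S1 end up in different blocks, so they are distinguishable. For instance, the string '2' is accepted from only S7.

No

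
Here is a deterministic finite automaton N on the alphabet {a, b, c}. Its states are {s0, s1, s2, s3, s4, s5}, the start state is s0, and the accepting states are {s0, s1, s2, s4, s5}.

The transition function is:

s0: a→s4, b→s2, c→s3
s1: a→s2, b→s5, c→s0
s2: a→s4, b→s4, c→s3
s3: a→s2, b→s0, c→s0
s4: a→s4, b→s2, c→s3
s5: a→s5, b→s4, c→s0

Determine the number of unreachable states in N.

Starting at s0 and following transitions, the reachable set is {s0, s2, s3, s4}. That leaves s1, s5 unreachable — 2 in total.

2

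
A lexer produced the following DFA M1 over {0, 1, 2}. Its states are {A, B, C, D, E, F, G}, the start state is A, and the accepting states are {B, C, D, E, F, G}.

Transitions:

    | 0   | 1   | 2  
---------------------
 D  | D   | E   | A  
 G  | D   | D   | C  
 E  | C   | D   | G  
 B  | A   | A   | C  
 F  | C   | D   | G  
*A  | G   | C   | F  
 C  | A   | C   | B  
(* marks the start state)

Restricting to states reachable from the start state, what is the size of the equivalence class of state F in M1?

2

Every state is reachable, so we keep all 7.
Start with accepting vs non-accepting: {B,C,D,E,F,G} | {A}.
On input 0, block {B,C,D,E,F,G} splits into {D,E,F,G} and {B,C}.
On input 0, block {D,E,F,G} splits into {D,G} and {E,F}.
On input 1, block {D,G} splits into {D} and {G}.
Split {B,C} by δ(·,1) → {B} and {C}.
Stable partition: {D} | {A} | {B} | {E,F} | {G} | {C} — 6 equivalence classes.
The equivalence class containing F is {E,F}, of size 2.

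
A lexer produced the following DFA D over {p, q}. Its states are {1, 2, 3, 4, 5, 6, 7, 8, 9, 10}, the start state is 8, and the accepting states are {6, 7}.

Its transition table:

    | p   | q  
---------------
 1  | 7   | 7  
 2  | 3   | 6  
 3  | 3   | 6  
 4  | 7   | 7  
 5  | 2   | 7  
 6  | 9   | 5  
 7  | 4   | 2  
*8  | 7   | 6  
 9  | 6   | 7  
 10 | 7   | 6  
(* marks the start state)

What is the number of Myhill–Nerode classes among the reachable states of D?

States {1,10} cannot be reached from the start state, so discard them.
Initial partition by acceptance: {6,7} | {2,3,4,5,8,9}.
Refine {2,3,4,5,8,9} on symbol p: members go to different blocks, giving {2,3,5} and {4,8,9}.
No further refinement is possible. Final partition (3 blocks): {6,7} | {2,3,5} | {4,8,9}.

3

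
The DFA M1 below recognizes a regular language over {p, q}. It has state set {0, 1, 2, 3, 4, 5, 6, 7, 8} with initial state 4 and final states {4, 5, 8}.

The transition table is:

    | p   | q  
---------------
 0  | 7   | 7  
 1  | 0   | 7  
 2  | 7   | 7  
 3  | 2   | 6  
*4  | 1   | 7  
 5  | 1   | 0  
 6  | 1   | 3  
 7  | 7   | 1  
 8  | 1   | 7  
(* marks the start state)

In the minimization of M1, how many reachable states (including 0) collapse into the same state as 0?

States {2,3,5,6,8} cannot be reached from the start state, so discard them.
P0 = {4} | {0,1,7}.
The partition is now stable with 2 blocks: {4} | {0,1,7}.
The equivalence class containing 0 is {0,1,7}, of size 3.

3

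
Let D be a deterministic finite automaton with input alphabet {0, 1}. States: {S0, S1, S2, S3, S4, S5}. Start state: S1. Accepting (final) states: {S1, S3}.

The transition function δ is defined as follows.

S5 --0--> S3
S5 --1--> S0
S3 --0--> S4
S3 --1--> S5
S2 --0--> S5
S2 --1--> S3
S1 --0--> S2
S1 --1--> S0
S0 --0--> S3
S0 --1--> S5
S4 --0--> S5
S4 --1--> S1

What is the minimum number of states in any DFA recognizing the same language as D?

All states are reachable from the start state.
P0 = {S1,S3} | {S0,S2,S4,S5}.
On input 0, block {S0,S2,S4,S5} splits into {S0,S5} and {S2,S4}.
The partition is now stable with 3 blocks: {S1,S3} | {S0,S5} | {S2,S4}.

3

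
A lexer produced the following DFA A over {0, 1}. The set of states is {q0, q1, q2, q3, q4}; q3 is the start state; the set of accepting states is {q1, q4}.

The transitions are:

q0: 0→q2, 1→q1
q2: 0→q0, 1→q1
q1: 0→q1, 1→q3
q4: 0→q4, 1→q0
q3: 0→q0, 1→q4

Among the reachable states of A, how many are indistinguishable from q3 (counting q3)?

3

Start with accepting vs non-accepting: {q1,q4} | {q0,q2,q3}.
No further refinement is possible. Final partition (2 blocks): {q1,q4} | {q0,q2,q3}.
The equivalence class containing q3 is {q0,q2,q3}, of size 3.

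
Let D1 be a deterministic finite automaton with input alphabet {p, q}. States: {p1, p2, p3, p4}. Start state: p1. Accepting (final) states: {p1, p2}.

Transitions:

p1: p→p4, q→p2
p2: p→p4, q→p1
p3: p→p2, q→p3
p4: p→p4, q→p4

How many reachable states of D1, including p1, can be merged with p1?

2

States {p3} cannot be reached from the start state, so discard them.
Start with accepting vs non-accepting: {p1,p2} | {p4}.
The partition is now stable with 2 blocks: {p1,p2} | {p4}.
The equivalence class containing p1 is {p1,p2}, of size 2.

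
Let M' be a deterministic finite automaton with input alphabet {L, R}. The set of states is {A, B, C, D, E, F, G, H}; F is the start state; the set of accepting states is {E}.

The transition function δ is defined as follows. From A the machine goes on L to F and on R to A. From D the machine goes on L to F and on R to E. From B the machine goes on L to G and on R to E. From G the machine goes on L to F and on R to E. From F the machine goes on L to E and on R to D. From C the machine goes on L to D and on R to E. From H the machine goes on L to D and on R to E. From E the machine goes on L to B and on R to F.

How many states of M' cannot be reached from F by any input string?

Starting at F and following transitions, the reachable set is {B, D, E, F, G}. That leaves A, C, H unreachable — 3 in total.

3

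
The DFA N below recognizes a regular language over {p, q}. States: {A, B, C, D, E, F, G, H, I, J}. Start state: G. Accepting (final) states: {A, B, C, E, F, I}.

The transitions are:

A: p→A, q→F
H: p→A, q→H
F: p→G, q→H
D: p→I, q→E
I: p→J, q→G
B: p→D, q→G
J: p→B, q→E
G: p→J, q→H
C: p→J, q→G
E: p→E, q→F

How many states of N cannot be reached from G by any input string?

1

Starting at G and following transitions, the reachable set is {A, B, D, E, F, G, H, I, J}. That leaves C unreachable — 1 in total.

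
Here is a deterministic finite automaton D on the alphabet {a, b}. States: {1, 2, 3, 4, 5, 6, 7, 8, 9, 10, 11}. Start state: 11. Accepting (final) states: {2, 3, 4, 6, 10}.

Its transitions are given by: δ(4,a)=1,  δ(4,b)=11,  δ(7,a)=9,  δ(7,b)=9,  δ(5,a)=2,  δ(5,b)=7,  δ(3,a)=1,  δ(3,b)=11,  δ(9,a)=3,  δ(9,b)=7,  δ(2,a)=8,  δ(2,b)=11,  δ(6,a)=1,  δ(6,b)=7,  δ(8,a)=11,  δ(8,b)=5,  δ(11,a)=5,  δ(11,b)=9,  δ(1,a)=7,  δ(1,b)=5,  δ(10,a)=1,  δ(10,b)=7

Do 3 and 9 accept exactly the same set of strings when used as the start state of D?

Reachable states from the start: {1,2,3,5,7,8,9,11}. Unreachable: {4,6,10} — drop them.
Initial partition by acceptance: {2,3} | {1,5,7,8,9,11}.
Split {1,5,7,8,9,11} by δ(·,a) → {1,7,8,11} and {5,9}.
Split {1,7,8,11} by δ(·,a) → {1,8} and {7,11}.
No further refinement is possible. Final partition (4 blocks): {2,3} | {1,8} | {5,9} | {7,11}.
3 and 9 end up in different blocks, so they are distinguishable. For instance, the string 'ε' is accepted from only 3.

No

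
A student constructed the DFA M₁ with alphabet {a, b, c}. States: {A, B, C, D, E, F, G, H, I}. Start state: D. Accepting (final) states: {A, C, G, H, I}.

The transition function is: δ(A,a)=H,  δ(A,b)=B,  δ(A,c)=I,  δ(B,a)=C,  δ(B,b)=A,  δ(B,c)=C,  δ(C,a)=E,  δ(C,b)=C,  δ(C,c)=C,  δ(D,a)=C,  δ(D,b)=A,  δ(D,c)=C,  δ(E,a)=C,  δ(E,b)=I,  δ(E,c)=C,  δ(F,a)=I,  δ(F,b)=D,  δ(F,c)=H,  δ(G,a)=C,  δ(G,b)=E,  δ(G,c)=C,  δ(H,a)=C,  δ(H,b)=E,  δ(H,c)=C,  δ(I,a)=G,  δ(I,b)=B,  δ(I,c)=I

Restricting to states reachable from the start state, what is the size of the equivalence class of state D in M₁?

States {F} cannot be reached from the start state, so discard them.
P0 = {A,C,G,H,I} | {B,D,E}.
On input a, block {A,C,G,H,I} splits into {A,G,H,I} and {C}.
Split {A,G,H,I} by δ(·,a) → {A,I} and {G,H}.
Stable partition: {A,I} | {B,D,E} | {C} | {G,H} — 4 equivalence classes.
State D belongs to the block {B,D,E}, which has 3 states.

3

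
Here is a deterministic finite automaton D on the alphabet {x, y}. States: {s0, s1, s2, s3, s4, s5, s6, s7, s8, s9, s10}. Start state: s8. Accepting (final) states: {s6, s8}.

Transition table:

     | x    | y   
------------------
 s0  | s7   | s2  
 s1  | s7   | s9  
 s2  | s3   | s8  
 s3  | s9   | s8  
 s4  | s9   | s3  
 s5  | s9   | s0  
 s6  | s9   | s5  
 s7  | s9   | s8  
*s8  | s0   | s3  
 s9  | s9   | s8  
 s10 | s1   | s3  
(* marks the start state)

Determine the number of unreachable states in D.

Starting at s8 and following transitions, the reachable set is {s0, s2, s3, s7, s8, s9}. That leaves s1, s4, s5, s6, s10 unreachable — 5 in total.

5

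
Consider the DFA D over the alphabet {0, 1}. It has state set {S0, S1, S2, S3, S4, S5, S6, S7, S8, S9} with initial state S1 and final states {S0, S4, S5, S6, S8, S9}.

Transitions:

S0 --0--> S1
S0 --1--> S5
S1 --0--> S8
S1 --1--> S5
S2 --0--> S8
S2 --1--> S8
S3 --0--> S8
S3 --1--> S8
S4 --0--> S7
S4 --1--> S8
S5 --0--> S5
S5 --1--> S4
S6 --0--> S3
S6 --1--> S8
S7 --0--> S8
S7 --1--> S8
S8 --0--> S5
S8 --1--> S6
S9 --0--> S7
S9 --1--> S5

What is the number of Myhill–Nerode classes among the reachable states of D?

States {S0,S2,S9} cannot be reached from the start state, so discard them.
Start with accepting vs non-accepting: {S4,S5,S6,S8} | {S1,S3,S7}.
Refine {S4,S5,S6,S8} on symbol 0: members go to different blocks, giving {S4,S6} and {S5,S8}.
The partition is now stable with 3 blocks: {S4,S6} | {S1,S3,S7} | {S5,S8}.

3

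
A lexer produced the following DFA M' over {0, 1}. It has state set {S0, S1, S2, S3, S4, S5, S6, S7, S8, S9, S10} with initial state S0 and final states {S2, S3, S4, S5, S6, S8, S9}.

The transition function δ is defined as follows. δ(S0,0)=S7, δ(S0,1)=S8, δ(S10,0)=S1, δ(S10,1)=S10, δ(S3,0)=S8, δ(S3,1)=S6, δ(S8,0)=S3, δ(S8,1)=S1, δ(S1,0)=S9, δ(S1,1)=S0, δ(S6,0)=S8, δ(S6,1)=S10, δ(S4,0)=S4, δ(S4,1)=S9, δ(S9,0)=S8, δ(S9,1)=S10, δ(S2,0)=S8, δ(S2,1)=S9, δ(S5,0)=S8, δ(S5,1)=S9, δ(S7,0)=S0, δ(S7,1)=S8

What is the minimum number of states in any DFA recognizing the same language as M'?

6

States {S2,S4,S5} cannot be reached from the start state, so discard them.
Initial partition by acceptance: {S3,S6,S8,S9} | {S0,S1,S7,S10}.
Split {S3,S6,S8,S9} by δ(·,1) → {S6,S8,S9} and {S3}.
On input 0, block {S6,S8,S9} splits into {S6,S9} and {S8}.
On input 0, block {S0,S1,S7,S10} splits into {S0,S7,S10} and {S1}.
On input 0, block {S0,S7,S10} splits into {S0,S7} and {S10}.
The partition is now stable with 6 blocks: {S6,S9} | {S0,S7} | {S3} | {S8} | {S1} | {S10}.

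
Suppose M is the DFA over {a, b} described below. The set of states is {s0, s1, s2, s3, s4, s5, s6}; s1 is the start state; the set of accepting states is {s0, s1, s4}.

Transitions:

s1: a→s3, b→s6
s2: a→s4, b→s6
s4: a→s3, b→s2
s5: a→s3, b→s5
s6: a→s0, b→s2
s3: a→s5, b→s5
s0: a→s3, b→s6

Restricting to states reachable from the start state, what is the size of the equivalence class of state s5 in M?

2

Initial partition by acceptance: {s0,s1,s4} | {s2,s3,s5,s6}.
On input a, block {s2,s3,s5,s6} splits into {s2,s6} and {s3,s5}.
Stable partition: {s0,s1,s4} | {s2,s6} | {s3,s5} — 3 equivalence classes.
The equivalence class containing s5 is {s3,s5}, of size 2.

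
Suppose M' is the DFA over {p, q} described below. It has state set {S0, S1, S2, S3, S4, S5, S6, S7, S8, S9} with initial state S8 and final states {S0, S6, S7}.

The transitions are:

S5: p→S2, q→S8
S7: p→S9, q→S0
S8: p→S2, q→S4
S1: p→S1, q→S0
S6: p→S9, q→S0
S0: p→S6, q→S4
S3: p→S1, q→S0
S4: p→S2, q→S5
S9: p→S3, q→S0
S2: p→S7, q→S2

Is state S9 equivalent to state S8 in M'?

Start with accepting vs non-accepting: {S0,S6,S7} | {S1,S2,S3,S4,S5,S8,S9}.
Refine {S0,S6,S7} on symbol p: members go to different blocks, giving {S6,S7} and {S0}.
Refine {S1,S2,S3,S4,S5,S8,S9} on symbol p: members go to different blocks, giving {S1,S3,S4,S5,S8,S9} and {S2}.
On input p, block {S1,S3,S4,S5,S8,S9} splits into {S1,S3,S9} and {S4,S5,S8}.
Stable partition: {S6,S7} | {S1,S3,S9} | {S0} | {S2} | {S4,S5,S8} — 5 equivalence classes.
S9 and S8 end up in different blocks, so they are distinguishable. For instance, the string 'q' is accepted from only S9.

No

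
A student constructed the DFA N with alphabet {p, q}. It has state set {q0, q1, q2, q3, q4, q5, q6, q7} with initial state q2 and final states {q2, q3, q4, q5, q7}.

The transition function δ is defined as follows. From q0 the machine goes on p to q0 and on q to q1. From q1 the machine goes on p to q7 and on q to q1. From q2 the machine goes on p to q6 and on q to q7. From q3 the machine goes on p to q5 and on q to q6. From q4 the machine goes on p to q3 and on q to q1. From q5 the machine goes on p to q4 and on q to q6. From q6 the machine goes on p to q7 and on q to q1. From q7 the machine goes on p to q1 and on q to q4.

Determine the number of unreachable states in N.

Starting at q2 and following transitions, the reachable set is {q1, q2, q3, q4, q5, q6, q7}. That leaves q0 unreachable — 1 in total.

1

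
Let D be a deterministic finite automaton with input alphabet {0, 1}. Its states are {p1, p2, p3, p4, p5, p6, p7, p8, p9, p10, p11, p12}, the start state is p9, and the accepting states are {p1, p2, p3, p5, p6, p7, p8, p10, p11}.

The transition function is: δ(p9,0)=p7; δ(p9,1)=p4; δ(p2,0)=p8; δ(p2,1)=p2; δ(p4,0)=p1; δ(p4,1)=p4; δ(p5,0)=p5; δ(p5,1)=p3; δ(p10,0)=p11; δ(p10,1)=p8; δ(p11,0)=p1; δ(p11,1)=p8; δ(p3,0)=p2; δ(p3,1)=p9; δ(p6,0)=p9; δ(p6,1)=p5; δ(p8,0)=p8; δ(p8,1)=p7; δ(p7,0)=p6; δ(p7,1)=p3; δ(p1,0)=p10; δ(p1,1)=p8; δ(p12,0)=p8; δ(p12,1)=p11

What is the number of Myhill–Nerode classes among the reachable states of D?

States {p12} cannot be reached from the start state, so discard them.
Initial partition by acceptance: {p1,p2,p3,p5,p6,p7,p8,p10,p11} | {p4,p9}.
On input 0, block {p1,p2,p3,p5,p6,p7,p8,p10,p11} splits into {p1,p2,p3,p5,p7,p8,p10,p11} and {p6}.
On input 0, block {p1,p2,p3,p5,p7,p8,p10,p11} splits into {p1,p2,p3,p5,p8,p10,p11} and {p7}.
Refine {p1,p2,p3,p5,p8,p10,p11} on symbol 1: members go to different blocks, giving {p1,p2,p5,p10,p11} and {p3} and {p8}.
Split {p1,p2,p5,p10,p11} by δ(·,0) → {p1,p5,p10,p11} and {p2}.
Refine {p1,p5,p10,p11} on symbol 1: members go to different blocks, giving {p1,p10,p11} and {p5}.
Refine {p4,p9} on symbol 0: members go to different blocks, giving {p4} and {p9}.
No further refinement is possible. Final partition (9 blocks): {p1,p10,p11} | {p4} | {p6} | {p7} | {p3} | {p8} | {p2} | {p5} | {p9}.

9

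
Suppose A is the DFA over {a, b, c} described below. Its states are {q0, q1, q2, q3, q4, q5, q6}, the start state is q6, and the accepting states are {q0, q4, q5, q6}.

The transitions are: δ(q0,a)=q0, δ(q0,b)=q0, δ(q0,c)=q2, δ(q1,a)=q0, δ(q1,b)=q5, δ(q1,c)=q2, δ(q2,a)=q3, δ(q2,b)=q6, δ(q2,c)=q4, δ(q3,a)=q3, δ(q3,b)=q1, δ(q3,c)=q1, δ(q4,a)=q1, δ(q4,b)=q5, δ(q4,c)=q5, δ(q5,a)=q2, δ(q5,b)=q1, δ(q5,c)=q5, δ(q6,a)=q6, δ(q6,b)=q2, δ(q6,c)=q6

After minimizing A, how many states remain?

Every state is reachable, so we keep all 7.
Start with accepting vs non-accepting: {q0,q4,q5,q6} | {q1,q2,q3}.
Refine {q0,q4,q5,q6} on symbol a: members go to different blocks, giving {q0,q6} and {q4,q5}.
Refine {q0,q6} on symbol b: members go to different blocks, giving {q0} and {q6}.
Split {q1,q2,q3} by δ(·,a) → {q2,q3} and {q1}.
Refine {q2,q3} on symbol b: members go to different blocks, giving {q2} and {q3}.
Refine {q4,q5} on symbol a: members go to different blocks, giving {q4} and {q5}.
The partition is now stable with 7 blocks: {q0} | {q2} | {q4} | {q6} | {q1} | {q3} | {q5}.

7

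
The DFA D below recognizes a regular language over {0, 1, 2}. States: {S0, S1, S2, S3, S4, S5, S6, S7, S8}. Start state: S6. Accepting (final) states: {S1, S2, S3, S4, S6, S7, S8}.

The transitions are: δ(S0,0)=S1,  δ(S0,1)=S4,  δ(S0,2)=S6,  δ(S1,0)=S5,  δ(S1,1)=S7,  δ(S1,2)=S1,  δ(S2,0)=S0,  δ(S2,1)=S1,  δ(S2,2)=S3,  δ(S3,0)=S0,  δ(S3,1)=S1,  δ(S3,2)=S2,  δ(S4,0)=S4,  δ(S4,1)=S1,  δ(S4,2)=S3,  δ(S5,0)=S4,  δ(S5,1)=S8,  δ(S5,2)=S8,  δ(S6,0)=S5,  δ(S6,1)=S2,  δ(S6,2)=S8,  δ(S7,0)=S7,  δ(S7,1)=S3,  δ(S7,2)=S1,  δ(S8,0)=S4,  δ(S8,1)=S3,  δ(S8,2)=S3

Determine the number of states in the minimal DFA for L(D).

8

P0 = {S1,S2,S3,S4,S6,S7,S8} | {S0,S5}.
On input 0, block {S1,S2,S3,S4,S6,S7,S8} splits into {S1,S2,S3,S6} and {S4,S7,S8}.
On input 1, block {S1,S2,S3,S6} splits into {S2,S3,S6} and {S1}.
Refine {S2,S3,S6} on symbol 1: members go to different blocks, giving {S2,S3} and {S6}.
Refine {S0,S5} on symbol 0: members go to different blocks, giving {S0} and {S5}.
Split {S4,S7,S8} by δ(·,1) → {S7,S8} and {S4}.
Split {S7,S8} by δ(·,0) → {S7} and {S8}.
No further refinement is possible. Final partition (8 blocks): {S2,S3} | {S0} | {S7} | {S1} | {S6} | {S5} | {S4} | {S8}.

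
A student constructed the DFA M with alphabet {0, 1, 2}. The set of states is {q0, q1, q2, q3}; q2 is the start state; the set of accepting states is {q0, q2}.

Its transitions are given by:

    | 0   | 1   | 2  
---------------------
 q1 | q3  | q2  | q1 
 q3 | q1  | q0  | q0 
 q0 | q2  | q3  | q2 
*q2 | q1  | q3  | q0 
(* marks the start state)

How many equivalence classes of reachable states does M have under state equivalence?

Start with accepting vs non-accepting: {q0,q2} | {q1,q3}.
On input 0, block {q0,q2} splits into {q0} and {q2}.
On input 1, block {q1,q3} splits into {q1} and {q3}.
Stable partition: {q0} | {q1} | {q2} | {q3} — 4 equivalence classes.

4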